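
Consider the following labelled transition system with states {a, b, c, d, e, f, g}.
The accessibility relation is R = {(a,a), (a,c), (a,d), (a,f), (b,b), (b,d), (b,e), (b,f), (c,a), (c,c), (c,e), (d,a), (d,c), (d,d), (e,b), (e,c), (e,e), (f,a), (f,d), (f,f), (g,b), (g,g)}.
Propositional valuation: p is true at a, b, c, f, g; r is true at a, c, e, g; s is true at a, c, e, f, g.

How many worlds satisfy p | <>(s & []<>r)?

7

Let φ = p | <>(s & []<>r). Evaluate φ at each world:
  a (successors {a, c, d, f}): φ is true.
  b (successors {b, d, e, f}): φ is true.
  c (successors {a, c, e}): φ is true.
  d (successors {a, c, d}): φ is true.
  e (successors {b, c, e}): φ is true.
  f (successors {a, d, f}): φ is true.
  g (successors {b, g}): φ is true.
For instance, at c:
  At c: p is true, <>(s & []<>r) is true, so p | <>(s & []<>r) is true.
    At c: <>(s & []<>r) requires s & []<>r at some successor in {a, c, e}.
      s & []<>r holds at a, so <>(s & []<>r) is true at c.
Satisfying worlds: {a, b, c, d, e, f, g}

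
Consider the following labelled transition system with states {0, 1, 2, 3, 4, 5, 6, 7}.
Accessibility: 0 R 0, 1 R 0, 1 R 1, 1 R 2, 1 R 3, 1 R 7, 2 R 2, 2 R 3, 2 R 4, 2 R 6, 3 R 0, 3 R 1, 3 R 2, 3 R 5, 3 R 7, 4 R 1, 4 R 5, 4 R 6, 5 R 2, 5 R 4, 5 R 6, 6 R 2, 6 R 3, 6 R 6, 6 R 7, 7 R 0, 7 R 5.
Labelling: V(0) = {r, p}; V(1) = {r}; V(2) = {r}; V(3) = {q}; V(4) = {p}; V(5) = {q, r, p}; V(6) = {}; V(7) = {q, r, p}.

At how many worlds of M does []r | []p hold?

Let φ = []r | []p. Evaluate φ at each world:
  0 (successors {0}): φ is true.
  1 (successors {0, 1, 2, 3, 7}): φ is false.
  2 (successors {2, 3, 4, 6}): φ is false.
  3 (successors {0, 1, 2, 5, 7}): φ is true.
  4 (successors {1, 5, 6}): φ is false.
  5 (successors {2, 4, 6}): φ is false.
  6 (successors {2, 3, 6, 7}): φ is false.
  7 (successors {0, 5}): φ is true.
For instance, at 2:
  At 2: []r is false, []p is false, so []r | []p is false.
    At 2: []r requires r at every successor {2, 3, 4, 6}.
      r fails at 3, so []r is false at 2.
    At 2: []p requires p at every successor {2, 3, 4, 6}.
      p fails at 2, so []p is false at 2.
Satisfying worlds: {0, 3, 7}

3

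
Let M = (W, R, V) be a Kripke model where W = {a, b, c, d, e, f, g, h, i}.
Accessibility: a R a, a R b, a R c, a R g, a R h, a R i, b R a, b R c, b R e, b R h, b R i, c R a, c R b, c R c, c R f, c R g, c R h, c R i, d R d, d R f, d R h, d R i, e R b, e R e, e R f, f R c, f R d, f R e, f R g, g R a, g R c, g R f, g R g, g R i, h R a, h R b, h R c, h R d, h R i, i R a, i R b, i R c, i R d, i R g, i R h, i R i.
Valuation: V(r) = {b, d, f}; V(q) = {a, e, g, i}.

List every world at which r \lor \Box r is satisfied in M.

Recall that \Box ψ holds at a world iff ψ holds at every accessible world, and \Diamond ψ holds iff ψ holds at some accessible world.
Let φ = r \lor \Box r. Evaluate φ at each world:
  a (successors {a, b, c, g, h, i}): φ is false.
  b (successors {a, c, e, h, i}): φ is true.
  c (successors {a, b, c, f, g, h, i}): φ is false.
  d (successors {d, f, h, i}): φ is true.
  e (successors {b, e, f}): φ is false.
  f (successors {c, d, e, g}): φ is true.
  g (successors {a, c, f, g, i}): φ is false.
  h (successors {a, b, c, d, i}): φ is false.
  i (successors {a, b, c, d, g, h, i}): φ is false.
For instance, at f:
  At f: r is true, \Box r is false, so r \lor \Box r is true.
    At f: \Box r requires r at every successor {c, d, e, g}.
      r fails at c, so \Box r is false at f.
Satisfying worlds: {b, d, f}

b, d, f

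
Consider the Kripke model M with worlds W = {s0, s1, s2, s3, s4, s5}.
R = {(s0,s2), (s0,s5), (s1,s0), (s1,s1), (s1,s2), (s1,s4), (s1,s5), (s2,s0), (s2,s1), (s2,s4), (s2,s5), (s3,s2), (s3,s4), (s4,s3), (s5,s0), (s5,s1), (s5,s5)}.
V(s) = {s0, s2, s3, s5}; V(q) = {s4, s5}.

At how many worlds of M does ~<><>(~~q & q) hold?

Let φ = ~<><>(~~q & q). Evaluate φ at each world:
  s0 (successors {s2, s5}): φ is false.
  s1 (successors {s0, s1, s2, s4, s5}): φ is false.
  s2 (successors {s0, s1, s4, s5}): φ is false.
  s3 (successors {s2, s4}): φ is false.
  s4 (successors {s3}): φ is false.
  s5 (successors {s0, s1, s5}): φ is false.
For instance, at s2:
  At s2: <><>(~~q & q) is true, so ~<><>(~~q & q) is false.
    At s2: <><>(~~q & q) requires <>(~~q & q) at some successor in {s0, s1, s4, s5}.
      <>(~~q & q) holds at s0, so <><>(~~q & q) is true at s2.
Satisfying worlds: none.

0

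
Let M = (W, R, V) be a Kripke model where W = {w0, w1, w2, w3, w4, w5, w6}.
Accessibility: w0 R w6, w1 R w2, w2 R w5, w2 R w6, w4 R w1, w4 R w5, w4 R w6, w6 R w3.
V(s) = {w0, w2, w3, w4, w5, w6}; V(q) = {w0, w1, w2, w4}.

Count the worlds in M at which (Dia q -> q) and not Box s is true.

1

Let φ = (Dia q -> q) and not Box s. Evaluate φ at each world:
  w0 (successors {w6}): φ is false.
  w1 (successors {w2}): φ is false.
  w2 (successors {w5, w6}): φ is false.
  w3 (successors ∅): φ is false.
  w4 (successors {w1, w5, w6}): φ is true.
  w5 (successors ∅): φ is false.
  w6 (successors {w3}): φ is false.
For instance, at w0:
  At w0: Dia q -> q is true, not Box s is false, so (Dia q -> q) and not Box s is false.
    At w0: Dia q is false, q is true, so Dia q -> q is true.
      At w0: Dia q requires q at some successor in {w6}.
        At w6: q is false.
      So Dia q is false at w0.
    At w0: Box s is true, so not Box s is false.
      At w0: Box s requires s at every successor {w6}.
        At w6: s is true.
      So Box s is true at w0.
Satisfying worlds: {w4}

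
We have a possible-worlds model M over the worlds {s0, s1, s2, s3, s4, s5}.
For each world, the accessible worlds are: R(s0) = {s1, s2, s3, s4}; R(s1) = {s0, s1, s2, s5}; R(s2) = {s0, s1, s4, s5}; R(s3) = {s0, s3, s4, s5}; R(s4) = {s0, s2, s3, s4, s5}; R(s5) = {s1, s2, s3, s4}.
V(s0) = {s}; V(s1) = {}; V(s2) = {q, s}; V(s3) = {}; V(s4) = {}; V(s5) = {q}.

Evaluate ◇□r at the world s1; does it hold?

At s1: ◇□r requires □r at some successor in {s0, s1, s2, s5}.
  At s0: □r is false.
  At s1: □r is false.
  At s2: □r is false.
  At s5: □r is false.
So ◇□r is false at s1.

No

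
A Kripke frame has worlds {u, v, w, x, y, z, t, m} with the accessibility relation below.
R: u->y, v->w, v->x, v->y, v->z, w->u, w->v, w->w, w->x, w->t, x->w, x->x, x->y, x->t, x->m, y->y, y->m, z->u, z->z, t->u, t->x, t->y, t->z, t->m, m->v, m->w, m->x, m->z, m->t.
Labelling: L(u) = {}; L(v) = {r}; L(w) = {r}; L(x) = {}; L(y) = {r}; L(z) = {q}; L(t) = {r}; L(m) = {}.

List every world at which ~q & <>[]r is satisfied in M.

Let φ = ~q & <>[]r. Evaluate φ at each world:
  u (successors {y}): φ is false.
  v (successors {w, x, y, z}): φ is false.
  w (successors {u, v, w, x, t}): φ is true.
  x (successors {w, x, y, t, m}): φ is false.
  y (successors {y, m}): φ is false.
  z (successors {u, z}): φ is false.
  t (successors {u, x, y, z, m}): φ is true.
  m (successors {v, w, x, z, t}): φ is false.
For instance, at u:
  At u: ~q is true, <>[]r is false, so ~q & <>[]r is false.
    At u: <>[]r requires []r at some successor in {y}.
      At y: []r is false.
    So <>[]r is false at u.
Satisfying worlds: {w, t}

w, t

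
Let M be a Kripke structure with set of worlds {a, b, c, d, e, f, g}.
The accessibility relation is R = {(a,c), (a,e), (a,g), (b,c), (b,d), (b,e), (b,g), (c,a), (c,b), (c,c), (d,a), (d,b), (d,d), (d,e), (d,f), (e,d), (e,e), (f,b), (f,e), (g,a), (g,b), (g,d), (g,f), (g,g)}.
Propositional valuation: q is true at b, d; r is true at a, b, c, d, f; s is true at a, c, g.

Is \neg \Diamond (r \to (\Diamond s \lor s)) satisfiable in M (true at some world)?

Let φ = \neg \Diamond (r \to (\Diamond s \lor s)). Evaluate φ at each world:
  a (successors {c, e, g}): φ is false.
  b (successors {c, d, e, g}): φ is false.
  c (successors {a, b, c}): φ is false.
  d (successors {a, b, d, e, f}): φ is false.
  e (successors {d, e}): φ is false.
  f (successors {b, e}): φ is false.
  g (successors {a, b, d, f, g}): φ is false.
For instance, at e:
  At e: \Diamond (r \to (\Diamond s \lor s)) is true, so \neg \Diamond (r \to (\Diamond s \lor s)) is false.
    At e: \Diamond (r \to (\Diamond s \lor s)) requires r \to (\Diamond s \lor s) at some successor in {d, e}.
      r \to (\Diamond s \lor s) holds at d, so \Diamond (r \to (\Diamond s \lor s)) is true at e.

No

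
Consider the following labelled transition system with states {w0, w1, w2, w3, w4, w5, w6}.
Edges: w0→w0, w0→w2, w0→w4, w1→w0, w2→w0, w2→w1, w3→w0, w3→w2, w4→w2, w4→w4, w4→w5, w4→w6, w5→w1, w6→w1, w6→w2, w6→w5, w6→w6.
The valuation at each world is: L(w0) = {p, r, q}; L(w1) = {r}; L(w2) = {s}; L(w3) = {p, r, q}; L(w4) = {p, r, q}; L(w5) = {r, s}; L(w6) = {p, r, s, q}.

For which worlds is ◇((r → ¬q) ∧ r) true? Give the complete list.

w2, w4, w5, w6

Recall that ◇ψ holds at a world iff ψ holds at some accessible world.
Let φ = ◇((r → ¬q) ∧ r). Evaluate φ at each world:
  w0 (successors {w0, w2, w4}): φ is false.
  w1 (successors {w0}): φ is false.
  w2 (successors {w0, w1}): φ is true.
  w3 (successors {w0, w2}): φ is false.
  w4 (successors {w2, w4, w5, w6}): φ is true.
  w5 (successors {w1}): φ is true.
  w6 (successors {w1, w2, w5, w6}): φ is true.
For instance, at w6:
  At w6: ◇((r → ¬q) ∧ r) requires (r → ¬q) ∧ r at some successor in {w1, w2, w5, w6}.
    (r → ¬q) ∧ r holds at w1, so ◇((r → ¬q) ∧ r) is true at w6.
Satisfying worlds: {w2, w4, w5, w6}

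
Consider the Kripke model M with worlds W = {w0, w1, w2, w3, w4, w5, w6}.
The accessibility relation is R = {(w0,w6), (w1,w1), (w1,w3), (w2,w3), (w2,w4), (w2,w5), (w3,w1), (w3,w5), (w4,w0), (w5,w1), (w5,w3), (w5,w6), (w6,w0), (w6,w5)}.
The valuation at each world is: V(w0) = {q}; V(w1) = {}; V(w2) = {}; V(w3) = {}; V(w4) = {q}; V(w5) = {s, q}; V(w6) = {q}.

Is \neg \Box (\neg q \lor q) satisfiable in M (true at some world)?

No

Let φ = \neg \Box (\neg q \lor q). Evaluate φ at each world:
  w0 (successors {w6}): φ is false.
  w1 (successors {w1, w3}): φ is false.
  w2 (successors {w3, w4, w5}): φ is false.
  w3 (successors {w1, w5}): φ is false.
  w4 (successors {w0}): φ is false.
  w5 (successors {w1, w3, w6}): φ is false.
  w6 (successors {w0, w5}): φ is false.
For instance, at w2:
  At w2: \Box (\neg q \lor q) is true, so \neg \Box (\neg q \lor q) is false.
    At w2: \Box (\neg q \lor q) requires \neg q \lor q at every successor {w3, w4, w5}.
      At w3: \neg q \lor q is true.
      At w4: \neg q \lor q is true.
      At w5: \neg q \lor q is true.
    So \Box (\neg q \lor q) is true at w2.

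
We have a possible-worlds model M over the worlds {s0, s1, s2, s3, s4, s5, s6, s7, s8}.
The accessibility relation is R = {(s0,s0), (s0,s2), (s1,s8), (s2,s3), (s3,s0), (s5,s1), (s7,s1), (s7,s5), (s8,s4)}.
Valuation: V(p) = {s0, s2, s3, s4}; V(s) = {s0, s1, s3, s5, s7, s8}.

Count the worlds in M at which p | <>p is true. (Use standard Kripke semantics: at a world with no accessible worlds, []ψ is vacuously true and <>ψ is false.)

Let φ = p | <>p. Evaluate φ at each world:
  s0 (successors {s0, s2}): φ is true.
  s1 (successors {s8}): φ is false.
  s2 (successors {s3}): φ is true.
  s3 (successors {s0}): φ is true.
  s4 (successors ∅): φ is true.
  s5 (successors {s1}): φ is false.
  s6 (successors ∅): φ is false.
  s7 (successors {s1, s5}): φ is false.
  s8 (successors {s4}): φ is true.
For instance, at s7:
  At s7: p is false, <>p is false, so p | <>p is false.
    At s7: <>p requires p at some successor in {s1, s5}.
      At s1: p is false.
      At s5: p is false.
    So <>p is false at s7.
Satisfying worlds: {s0, s2, s3, s4, s8}

5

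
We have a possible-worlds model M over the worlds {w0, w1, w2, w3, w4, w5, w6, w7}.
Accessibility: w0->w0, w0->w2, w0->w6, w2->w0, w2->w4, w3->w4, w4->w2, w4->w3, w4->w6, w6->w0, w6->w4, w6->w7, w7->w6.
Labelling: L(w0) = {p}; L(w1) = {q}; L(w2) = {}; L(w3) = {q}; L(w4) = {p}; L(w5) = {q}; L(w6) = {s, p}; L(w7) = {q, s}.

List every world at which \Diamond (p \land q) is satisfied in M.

none

Let φ = \Diamond (p \land q). Evaluate φ at each world:
  w0 (successors {w0, w2, w6}): φ is false.
  w1 (successors ∅): φ is false.
  w2 (successors {w0, w4}): φ is false.
  w3 (successors {w4}): φ is false.
  w4 (successors {w2, w3, w6}): φ is false.
  w5 (successors ∅): φ is false.
  w6 (successors {w0, w4, w7}): φ is false.
  w7 (successors {w6}): φ is false.
For instance, at w0:
  At w0: \Diamond (p \land q) requires p \land q at some successor in {w0, w2, w6}.
    At w0: p \land q is false.
    At w2: p \land q is false.
    At w6: p \land q is false.
  So \Diamond (p \land q) is false at w0.
Satisfying worlds: none.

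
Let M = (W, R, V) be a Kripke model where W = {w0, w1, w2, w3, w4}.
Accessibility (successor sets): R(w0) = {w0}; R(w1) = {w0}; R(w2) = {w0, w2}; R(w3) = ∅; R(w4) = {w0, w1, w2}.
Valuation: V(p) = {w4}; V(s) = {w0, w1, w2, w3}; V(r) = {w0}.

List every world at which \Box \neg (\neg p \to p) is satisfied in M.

Let φ = \Box \neg (\neg p \to p). Evaluate φ at each world:
  w0 (successors {w0}): φ is true.
  w1 (successors {w0}): φ is true.
  w2 (successors {w0, w2}): φ is true.
  w3 (successors ∅): φ is true.
  w4 (successors {w0, w1, w2}): φ is true.
For instance, at w2:
  At w2: \Box \neg (\neg p \to p) requires \neg (\neg p \to p) at every successor {w0, w2}.
    At w0: \neg (\neg p \to p) is true.
    At w2: \neg (\neg p \to p) is true.
  So \Box \neg (\neg p \to p) is true at w2.
Satisfying worlds: {w0, w1, w2, w3, w4}

w0, w1, w2, w3, w4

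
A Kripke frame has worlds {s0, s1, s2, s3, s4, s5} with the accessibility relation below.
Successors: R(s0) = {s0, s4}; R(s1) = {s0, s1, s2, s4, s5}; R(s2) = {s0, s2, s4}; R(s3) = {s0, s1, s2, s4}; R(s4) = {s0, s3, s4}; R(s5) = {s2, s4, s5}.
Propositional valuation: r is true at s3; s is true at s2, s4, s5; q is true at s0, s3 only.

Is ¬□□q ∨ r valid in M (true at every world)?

Let φ = ¬□□q ∨ r. Evaluate φ at each world:
  s0 (successors {s0, s4}): φ is true.
  s1 (successors {s0, s1, s2, s4, s5}): φ is true.
  s2 (successors {s0, s2, s4}): φ is true.
  s3 (successors {s0, s1, s2, s4}): φ is true.
  s4 (successors {s0, s3, s4}): φ is true.
  s5 (successors {s2, s4, s5}): φ is true.
For instance, at s1:
  At s1: ¬□□q is true, r is false, so ¬□□q ∨ r is true.
    At s1: □□q is false, so ¬□□q is true.
      At s1: □□q requires □q at every successor {s0, s1, s2, s4, s5}.
        □q fails at s0, so □□q is false at s1.

Yes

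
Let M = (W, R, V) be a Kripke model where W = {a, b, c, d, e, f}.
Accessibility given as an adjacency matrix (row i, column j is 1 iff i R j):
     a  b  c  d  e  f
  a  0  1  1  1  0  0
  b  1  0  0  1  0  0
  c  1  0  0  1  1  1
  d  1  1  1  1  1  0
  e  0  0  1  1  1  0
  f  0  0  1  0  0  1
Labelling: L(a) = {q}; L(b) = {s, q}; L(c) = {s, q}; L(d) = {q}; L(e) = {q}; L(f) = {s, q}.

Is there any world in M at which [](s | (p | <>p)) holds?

Let φ = [](s | (p | <>p)). Evaluate φ at each world:
  a (successors {b, c, d}): φ is false.
  b (successors {a, d}): φ is false.
  c (successors {a, d, e, f}): φ is false.
  d (successors {a, b, c, d, e}): φ is false.
  e (successors {c, d, e}): φ is false.
  f (successors {c, f}): φ is true.
Detail at f (witness):
  At f: [](s | (p | <>p)) requires s | (p | <>p) at every successor {c, f}.
      At c: s is true, p | <>p is false, so s | (p | <>p) is true.
      At f: s is true, p | <>p is false, so s | (p | <>p) is true.
  So [](s | (p | <>p)) is true at f.

Yes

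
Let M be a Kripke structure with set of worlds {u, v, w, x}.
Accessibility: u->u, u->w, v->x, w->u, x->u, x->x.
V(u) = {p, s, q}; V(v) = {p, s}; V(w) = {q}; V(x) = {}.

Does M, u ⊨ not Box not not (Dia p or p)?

No

At u: Box not not (Dia p or p) is true, so not Box not not (Dia p or p) is false.
  At u: Box not not (Dia p or p) requires not not (Dia p or p) at every successor {u, w}.
      At u: not (Dia p or p) is false, so not not (Dia p or p) is true.
      At w: not (Dia p or p) is false, so not not (Dia p or p) is true.
  So Box not not (Dia p or p) is true at u.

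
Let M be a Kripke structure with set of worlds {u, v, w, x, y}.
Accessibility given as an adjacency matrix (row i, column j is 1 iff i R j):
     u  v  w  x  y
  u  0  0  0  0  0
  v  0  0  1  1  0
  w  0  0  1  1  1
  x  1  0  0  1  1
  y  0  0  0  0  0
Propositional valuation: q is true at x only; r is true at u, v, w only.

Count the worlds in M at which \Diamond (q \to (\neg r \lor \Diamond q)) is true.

Let φ = \Diamond (q \to (\neg r \lor \Diamond q)). Evaluate φ at each world:
  u (successors ∅): φ is false.
  v (successors {w, x}): φ is true.
  w (successors {w, x, y}): φ is true.
  x (successors {u, x, y}): φ is true.
  y (successors ∅): φ is false.
For instance, at x:
  At x: \Diamond (q \to (\neg r \lor \Diamond q)) requires q \to (\neg r \lor \Diamond q) at some successor in {u, x, y}.
    q \to (\neg r \lor \Diamond q) holds at u, so \Diamond (q \to (\neg r \lor \Diamond q)) is true at x.
      At u: q is false, \neg r \lor \Diamond q is false, so q \to (\neg r \lor \Diamond q) is true.
Satisfying worlds: {v, w, x}

3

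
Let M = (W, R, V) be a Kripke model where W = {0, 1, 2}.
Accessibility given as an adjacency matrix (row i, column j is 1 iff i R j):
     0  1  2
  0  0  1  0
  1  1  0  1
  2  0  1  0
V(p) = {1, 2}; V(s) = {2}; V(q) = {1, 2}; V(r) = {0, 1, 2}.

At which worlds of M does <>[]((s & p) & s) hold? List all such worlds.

none

Let φ = <>[]((s & p) & s). Evaluate φ at each world:
  0 (successors {1}): φ is false.
  1 (successors {0, 2}): φ is false.
  2 (successors {1}): φ is false.
For instance, at 0:
  At 0: <>[]((s & p) & s) requires []((s & p) & s) at some successor in {1}.
    At 1: []((s & p) & s) is false.
  So <>[]((s & p) & s) is false at 0.
Satisfying worlds: none.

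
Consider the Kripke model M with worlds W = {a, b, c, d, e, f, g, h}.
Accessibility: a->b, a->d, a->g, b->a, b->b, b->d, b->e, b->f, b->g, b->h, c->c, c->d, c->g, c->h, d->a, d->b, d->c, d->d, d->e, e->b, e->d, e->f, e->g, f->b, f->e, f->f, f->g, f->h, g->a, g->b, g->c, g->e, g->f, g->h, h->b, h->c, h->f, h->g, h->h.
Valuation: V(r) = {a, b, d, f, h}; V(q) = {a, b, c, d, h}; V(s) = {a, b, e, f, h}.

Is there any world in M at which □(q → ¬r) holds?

Recall that □ψ holds at a world iff ψ holds at every accessible world, and ◇ψ holds iff ψ holds at some accessible world.
Let φ = □(q → ¬r). Evaluate φ at each world:
  a (successors {b, d, g}): φ is false.
  b (successors {a, b, d, e, f, g, h}): φ is false.
  c (successors {c, d, g, h}): φ is false.
  d (successors {a, b, c, d, e}): φ is false.
  e (successors {b, d, f, g}): φ is false.
  f (successors {b, e, f, g, h}): φ is false.
  g (successors {a, b, c, e, f, h}): φ is false.
  h (successors {b, c, f, g, h}): φ is false.
For instance, at d:
  At d: □(q → ¬r) requires q → ¬r at every successor {a, b, c, d, e}.
    q → ¬r fails at a, so □(q → ¬r) is false at d.

No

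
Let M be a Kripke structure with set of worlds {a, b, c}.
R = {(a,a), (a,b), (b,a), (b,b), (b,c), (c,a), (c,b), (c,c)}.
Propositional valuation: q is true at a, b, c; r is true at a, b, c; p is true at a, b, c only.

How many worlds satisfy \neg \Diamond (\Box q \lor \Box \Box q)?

0

Let φ = \neg \Diamond (\Box q \lor \Box \Box q). Evaluate φ at each world:
  a (successors {a, b}): φ is false.
  b (successors {a, b, c}): φ is false.
  c (successors {a, b, c}): φ is false.
For instance, at a:
  At a: \Diamond (\Box q \lor \Box \Box q) is true, so \neg \Diamond (\Box q \lor \Box \Box q) is false.
    At a: \Diamond (\Box q \lor \Box \Box q) requires \Box q \lor \Box \Box q at some successor in {a, b}.
      \Box q \lor \Box \Box q holds at a, so \Diamond (\Box q \lor \Box \Box q) is true at a.
Satisfying worlds: none.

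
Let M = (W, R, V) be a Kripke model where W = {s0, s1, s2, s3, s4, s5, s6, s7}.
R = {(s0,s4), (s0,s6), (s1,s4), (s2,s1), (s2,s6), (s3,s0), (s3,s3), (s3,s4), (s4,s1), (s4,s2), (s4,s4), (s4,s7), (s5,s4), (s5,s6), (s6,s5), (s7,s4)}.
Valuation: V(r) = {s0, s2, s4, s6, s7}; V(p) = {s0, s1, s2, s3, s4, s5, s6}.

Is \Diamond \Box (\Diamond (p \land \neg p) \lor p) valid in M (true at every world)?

No

Let φ = \Diamond \Box (\Diamond (p \land \neg p) \lor p). Evaluate φ at each world:
  s0 (successors {s4, s6}): φ is true.
  s1 (successors {s4}): φ is false.
  s2 (successors {s1, s6}): φ is true.
  s3 (successors {s0, s3, s4}): φ is true.
  s4 (successors {s1, s2, s4, s7}): φ is true.
  s5 (successors {s4, s6}): φ is true.
  s6 (successors {s5}): φ is true.
  s7 (successors {s4}): φ is false.
Detail at s1 (counterexample):
  At s1: \Diamond \Box (\Diamond (p \land \neg p) \lor p) requires \Box (\Diamond (p \land \neg p) \lor p) at some successor in {s4}.
    At s4: \Box (\Diamond (p \land \neg p) \lor p) is false.
  So \Diamond \Box (\Diamond (p \land \neg p) \lor p) is false at s1.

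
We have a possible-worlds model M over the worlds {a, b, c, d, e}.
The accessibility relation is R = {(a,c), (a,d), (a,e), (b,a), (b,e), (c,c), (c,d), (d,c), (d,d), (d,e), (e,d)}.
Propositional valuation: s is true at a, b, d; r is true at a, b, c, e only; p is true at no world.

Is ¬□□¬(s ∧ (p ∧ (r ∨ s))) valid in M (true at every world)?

No

Recall that □ψ holds at a world iff ψ holds at every accessible world, and ◇ψ holds iff ψ holds at some accessible world.
Let φ = ¬□□¬(s ∧ (p ∧ (r ∨ s))). Evaluate φ at each world:
  a (successors {c, d, e}): φ is false.
  b (successors {a, e}): φ is false.
  c (successors {c, d}): φ is false.
  d (successors {c, d, e}): φ is false.
  e (successors {d}): φ is false.
Detail at a (counterexample):
  At a: □□¬(s ∧ (p ∧ (r ∨ s))) is true, so ¬□□¬(s ∧ (p ∧ (r ∨ s))) is false.
    At a: □□¬(s ∧ (p ∧ (r ∨ s))) requires □¬(s ∧ (p ∧ (r ∨ s))) at every successor {c, d, e}.
      At c: □¬(s ∧ (p ∧ (r ∨ s))) is true.
      At d: □¬(s ∧ (p ∧ (r ∨ s))) is true.
      At e: □¬(s ∧ (p ∧ (r ∨ s))) is true.
    So □□¬(s ∧ (p ∧ (r ∨ s))) is true at a.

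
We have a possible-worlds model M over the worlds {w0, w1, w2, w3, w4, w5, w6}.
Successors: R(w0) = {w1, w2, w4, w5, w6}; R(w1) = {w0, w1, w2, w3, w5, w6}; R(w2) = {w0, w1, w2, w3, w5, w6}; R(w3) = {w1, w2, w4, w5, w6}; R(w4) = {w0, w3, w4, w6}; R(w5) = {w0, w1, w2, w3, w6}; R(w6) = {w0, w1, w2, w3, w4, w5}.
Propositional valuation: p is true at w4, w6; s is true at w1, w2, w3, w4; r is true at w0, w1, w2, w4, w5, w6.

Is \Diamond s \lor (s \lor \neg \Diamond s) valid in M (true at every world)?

Yes

Let φ = \Diamond s \lor (s \lor \neg \Diamond s). Evaluate φ at each world:
  w0 (successors {w1, w2, w4, w5, w6}): φ is true.
  w1 (successors {w0, w1, w2, w3, w5, w6}): φ is true.
  w2 (successors {w0, w1, w2, w3, w5, w6}): φ is true.
  w3 (successors {w1, w2, w4, w5, w6}): φ is true.
  w4 (successors {w0, w3, w4, w6}): φ is true.
  w5 (successors {w0, w1, w2, w3, w6}): φ is true.
  w6 (successors {w0, w1, w2, w3, w4, w5}): φ is true.
For instance, at w4:
  At w4: \Diamond s is true, s \lor \neg \Diamond s is true, so \Diamond s \lor (s \lor \neg \Diamond s) is true.
    At w4: \Diamond s requires s at some successor in {w0, w3, w4, w6}.
      s holds at w3, so \Diamond s is true at w4.
    At w4: s is true, \neg \Diamond s is false, so s \lor \neg \Diamond s is true.
      At w4: \Diamond s is true, so \neg \Diamond s is false.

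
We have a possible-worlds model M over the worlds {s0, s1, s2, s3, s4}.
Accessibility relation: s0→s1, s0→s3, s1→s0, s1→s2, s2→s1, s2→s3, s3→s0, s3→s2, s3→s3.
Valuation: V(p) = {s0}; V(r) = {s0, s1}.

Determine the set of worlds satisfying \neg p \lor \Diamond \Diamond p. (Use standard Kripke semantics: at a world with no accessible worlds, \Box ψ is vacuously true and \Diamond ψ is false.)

Recall that \Diamond ψ holds at a world iff ψ holds at some accessible world.
Let φ = \neg p \lor \Diamond \Diamond p. Evaluate φ at each world:
  s0 (successors {s1, s3}): φ is true.
  s1 (successors {s0, s2}): φ is true.
  s2 (successors {s1, s3}): φ is true.
  s3 (successors {s0, s2, s3}): φ is true.
  s4 (successors ∅): φ is true.
For instance, at s3:
  At s3: \neg p is true, \Diamond \Diamond p is true, so \neg p \lor \Diamond \Diamond p is true.
    At s3: \Diamond \Diamond p requires \Diamond p at some successor in {s0, s2, s3}.
      \Diamond p holds at s3, so \Diamond \Diamond p is true at s3.
Satisfying worlds: {s0, s1, s2, s3, s4}

s0, s1, s2, s3, s4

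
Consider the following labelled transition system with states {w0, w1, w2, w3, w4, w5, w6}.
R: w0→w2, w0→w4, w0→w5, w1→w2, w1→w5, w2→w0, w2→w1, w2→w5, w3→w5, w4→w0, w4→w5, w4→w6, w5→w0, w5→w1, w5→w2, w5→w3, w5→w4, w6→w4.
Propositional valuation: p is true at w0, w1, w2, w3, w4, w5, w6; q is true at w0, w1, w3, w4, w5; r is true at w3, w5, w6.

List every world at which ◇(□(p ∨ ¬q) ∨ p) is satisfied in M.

Let φ = ◇(□(p ∨ ¬q) ∨ p). Evaluate φ at each world:
  w0 (successors {w2, w4, w5}): φ is true.
  w1 (successors {w2, w5}): φ is true.
  w2 (successors {w0, w1, w5}): φ is true.
  w3 (successors {w5}): φ is true.
  w4 (successors {w0, w5, w6}): φ is true.
  w5 (successors {w0, w1, w2, w3, w4}): φ is true.
  w6 (successors {w4}): φ is true.
For instance, at w1:
  At w1: ◇(□(p ∨ ¬q) ∨ p) requires □(p ∨ ¬q) ∨ p at some successor in {w2, w5}.
    □(p ∨ ¬q) ∨ p holds at w2, so ◇(□(p ∨ ¬q) ∨ p) is true at w1.
      At w2: □(p ∨ ¬q) is true, p is true, so □(p ∨ ¬q) ∨ p is true.
Satisfying worlds: {w0, w1, w2, w3, w4, w5, w6}

w0, w1, w2, w3, w4, w5, w6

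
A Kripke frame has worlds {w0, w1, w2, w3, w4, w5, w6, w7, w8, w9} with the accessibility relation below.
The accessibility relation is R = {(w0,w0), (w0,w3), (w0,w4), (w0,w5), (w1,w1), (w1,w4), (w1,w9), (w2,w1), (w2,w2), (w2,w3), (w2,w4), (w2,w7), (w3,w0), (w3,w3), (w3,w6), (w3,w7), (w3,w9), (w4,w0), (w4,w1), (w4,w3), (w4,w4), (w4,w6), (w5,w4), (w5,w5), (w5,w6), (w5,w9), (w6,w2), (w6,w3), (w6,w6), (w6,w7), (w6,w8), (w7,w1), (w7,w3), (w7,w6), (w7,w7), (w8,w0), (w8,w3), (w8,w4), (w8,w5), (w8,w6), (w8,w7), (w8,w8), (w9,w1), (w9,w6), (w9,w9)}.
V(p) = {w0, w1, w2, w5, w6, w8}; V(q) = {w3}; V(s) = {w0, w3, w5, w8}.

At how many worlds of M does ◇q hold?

7

Let φ = ◇q. Evaluate φ at each world:
  w0 (successors {w0, w3, w4, w5}): φ is true.
  w1 (successors {w1, w4, w9}): φ is false.
  w2 (successors {w1, w2, w3, w4, w7}): φ is true.
  w3 (successors {w0, w3, w6, w7, w9}): φ is true.
  w4 (successors {w0, w1, w3, w4, w6}): φ is true.
  w5 (successors {w4, w5, w6, w9}): φ is false.
  w6 (successors {w2, w3, w6, w7, w8}): φ is true.
  w7 (successors {w1, w3, w6, w7}): φ is true.
  w8 (successors {w0, w3, w4, w5, w6, w7, w8}): φ is true.
  w9 (successors {w1, w6, w9}): φ is false.
For instance, at w9:
  At w9: ◇q requires q at some successor in {w1, w6, w9}.
    At w1: q is false.
    At w6: q is false.
    At w9: q is false.
  So ◇q is false at w9.
Satisfying worlds: {w0, w2, w3, w4, w6, w7, w8}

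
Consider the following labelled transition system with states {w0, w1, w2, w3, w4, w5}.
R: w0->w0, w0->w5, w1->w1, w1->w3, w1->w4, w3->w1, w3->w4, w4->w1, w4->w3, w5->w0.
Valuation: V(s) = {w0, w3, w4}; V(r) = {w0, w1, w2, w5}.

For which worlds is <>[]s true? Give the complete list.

w0

Let φ = <>[]s. Evaluate φ at each world:
  w0 (successors {w0, w5}): φ is true.
  w1 (successors {w1, w3, w4}): φ is false.
  w2 (successors ∅): φ is false.
  w3 (successors {w1, w4}): φ is false.
  w4 (successors {w1, w3}): φ is false.
  w5 (successors {w0}): φ is false.
For instance, at w0:
  At w0: <>[]s requires []s at some successor in {w0, w5}.
    []s holds at w5, so <>[]s is true at w0.
      At w5: []s requires s at every successor {w0}.
        At w0: s is true.
      So []s is true at w5.
Satisfying worlds: {w0}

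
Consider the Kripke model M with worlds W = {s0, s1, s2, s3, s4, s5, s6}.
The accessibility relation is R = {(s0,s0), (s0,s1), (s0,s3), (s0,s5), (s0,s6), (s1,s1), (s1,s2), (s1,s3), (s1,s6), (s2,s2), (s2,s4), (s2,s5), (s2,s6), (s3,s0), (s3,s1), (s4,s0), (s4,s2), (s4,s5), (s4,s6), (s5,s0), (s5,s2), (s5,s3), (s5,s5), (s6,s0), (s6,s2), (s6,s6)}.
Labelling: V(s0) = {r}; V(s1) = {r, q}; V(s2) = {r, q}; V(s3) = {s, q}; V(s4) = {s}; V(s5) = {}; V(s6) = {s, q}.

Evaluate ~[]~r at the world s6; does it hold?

Recall that []ψ holds at a world iff ψ holds at every accessible world, and <>ψ holds iff ψ holds at some accessible world.
At s6: []~r is false, so ~[]~r is true.
  At s6: []~r requires ~r at every successor {s0, s2, s6}.
    ~r fails at s0, so []~r is false at s6.

Yes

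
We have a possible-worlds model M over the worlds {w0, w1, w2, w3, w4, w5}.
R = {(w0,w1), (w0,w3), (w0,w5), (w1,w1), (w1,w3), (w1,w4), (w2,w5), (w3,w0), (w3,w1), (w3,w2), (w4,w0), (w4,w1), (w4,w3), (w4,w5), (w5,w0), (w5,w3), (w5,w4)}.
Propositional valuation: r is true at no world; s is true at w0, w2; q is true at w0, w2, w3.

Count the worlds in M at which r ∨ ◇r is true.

Let φ = r ∨ ◇r. Evaluate φ at each world:
  w0 (successors {w1, w3, w5}): φ is false.
  w1 (successors {w1, w3, w4}): φ is false.
  w2 (successors {w5}): φ is false.
  w3 (successors {w0, w1, w2}): φ is false.
  w4 (successors {w0, w1, w3, w5}): φ is false.
  w5 (successors {w0, w3, w4}): φ is false.
For instance, at w4:
  At w4: r is false, ◇r is false, so r ∨ ◇r is false.
    At w4: ◇r requires r at some successor in {w0, w1, w3, w5}.
      At w0: r is false.
      At w1: r is false.
      At w3: r is false.
      At w5: r is false.
    So ◇r is false at w4.
Satisfying worlds: none.

0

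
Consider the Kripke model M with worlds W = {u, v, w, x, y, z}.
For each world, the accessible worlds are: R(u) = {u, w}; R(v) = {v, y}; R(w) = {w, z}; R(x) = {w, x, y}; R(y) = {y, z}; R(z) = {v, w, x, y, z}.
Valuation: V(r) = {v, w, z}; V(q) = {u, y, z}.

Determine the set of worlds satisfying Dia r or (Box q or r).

u, v, w, x, y, z

Let φ = Dia r or (Box q or r). Evaluate φ at each world:
  u (successors {u, w}): φ is true.
  v (successors {v, y}): φ is true.
  w (successors {w, z}): φ is true.
  x (successors {w, x, y}): φ is true.
  y (successors {y, z}): φ is true.
  z (successors {v, w, x, y, z}): φ is true.
For instance, at w:
  At w: Dia r is true, Box q or r is true, so Dia r or (Box q or r) is true.
    At w: Dia r requires r at some successor in {w, z}.
      r holds at w, so Dia r is true at w.
    At w: Box q is false, r is true, so Box q or r is true.
      At w: Box q requires q at every successor {w, z}.
        q fails at w, so Box q is false at w.
Satisfying worlds: {u, v, w, x, y, z}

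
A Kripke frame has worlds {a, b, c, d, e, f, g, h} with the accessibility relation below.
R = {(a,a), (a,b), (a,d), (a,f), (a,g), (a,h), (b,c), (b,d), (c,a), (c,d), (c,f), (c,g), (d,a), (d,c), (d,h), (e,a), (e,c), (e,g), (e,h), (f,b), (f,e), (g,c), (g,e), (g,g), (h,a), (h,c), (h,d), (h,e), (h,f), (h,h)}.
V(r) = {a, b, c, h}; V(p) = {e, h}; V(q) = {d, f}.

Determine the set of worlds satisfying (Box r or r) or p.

Let φ = (Box r or r) or p. Evaluate φ at each world:
  a (successors {a, b, d, f, g, h}): φ is true.
  b (successors {c, d}): φ is true.
  c (successors {a, d, f, g}): φ is true.
  d (successors {a, c, h}): φ is true.
  e (successors {a, c, g, h}): φ is true.
  f (successors {b, e}): φ is false.
  g (successors {c, e, g}): φ is false.
  h (successors {a, c, d, e, f, h}): φ is true.
For instance, at h:
  At h: Box r or r is true, p is true, so (Box r or r) or p is true.
    At h: Box r is false, r is true, so Box r or r is true.
      At h: Box r requires r at every successor {a, c, d, e, f, h}.
        r fails at d, so Box r is false at h.
Satisfying worlds: {a, b, c, d, e, h}

a, b, c, d, e, h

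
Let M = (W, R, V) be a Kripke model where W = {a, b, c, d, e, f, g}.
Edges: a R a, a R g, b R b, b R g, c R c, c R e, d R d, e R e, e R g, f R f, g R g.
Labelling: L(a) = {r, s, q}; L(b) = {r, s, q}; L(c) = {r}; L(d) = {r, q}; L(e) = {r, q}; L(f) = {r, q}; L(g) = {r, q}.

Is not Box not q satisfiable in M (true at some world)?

Yes

Let φ = not Box not q. Evaluate φ at each world:
  a (successors {a, g}): φ is true.
  b (successors {b, g}): φ is true.
  c (successors {c, e}): φ is true.
  d (successors {d}): φ is true.
  e (successors {e, g}): φ is true.
  f (successors {f}): φ is true.
  g (successors {g}): φ is true.
Detail at a (witness):
  At a: Box not q is false, so not Box not q is true.
    At a: Box not q requires not q at every successor {a, g}.
      not q fails at a, so Box not q is false at a.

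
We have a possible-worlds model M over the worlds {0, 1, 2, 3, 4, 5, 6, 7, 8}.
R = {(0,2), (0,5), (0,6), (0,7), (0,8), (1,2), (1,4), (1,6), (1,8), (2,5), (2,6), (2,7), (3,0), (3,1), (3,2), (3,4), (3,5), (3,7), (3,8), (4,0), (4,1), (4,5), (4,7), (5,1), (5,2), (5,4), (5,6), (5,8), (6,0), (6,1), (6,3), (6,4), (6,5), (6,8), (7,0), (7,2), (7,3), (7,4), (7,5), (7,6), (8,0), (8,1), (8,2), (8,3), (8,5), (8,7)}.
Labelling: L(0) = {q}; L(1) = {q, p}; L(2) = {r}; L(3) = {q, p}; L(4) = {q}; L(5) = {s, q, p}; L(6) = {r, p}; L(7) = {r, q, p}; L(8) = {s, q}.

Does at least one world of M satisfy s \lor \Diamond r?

Let φ = s \lor \Diamond r. Evaluate φ at each world:
  0 (successors {2, 5, 6, 7, 8}): φ is true.
  1 (successors {2, 4, 6, 8}): φ is true.
  2 (successors {5, 6, 7}): φ is true.
  3 (successors {0, 1, 2, 4, 5, 7, 8}): φ is true.
  4 (successors {0, 1, 5, 7}): φ is true.
  5 (successors {1, 2, 4, 6, 8}): φ is true.
  6 (successors {0, 1, 3, 4, 5, 8}): φ is false.
  7 (successors {0, 2, 3, 4, 5, 6}): φ is true.
  8 (successors {0, 1, 2, 3, 5, 7}): φ is true.
Detail at 0 (witness):
  At 0: s is false, \Diamond r is true, so s \lor \Diamond r is true.
    At 0: \Diamond r requires r at some successor in {2, 5, 6, 7, 8}.
      r holds at 2, so \Diamond r is true at 0.

Yes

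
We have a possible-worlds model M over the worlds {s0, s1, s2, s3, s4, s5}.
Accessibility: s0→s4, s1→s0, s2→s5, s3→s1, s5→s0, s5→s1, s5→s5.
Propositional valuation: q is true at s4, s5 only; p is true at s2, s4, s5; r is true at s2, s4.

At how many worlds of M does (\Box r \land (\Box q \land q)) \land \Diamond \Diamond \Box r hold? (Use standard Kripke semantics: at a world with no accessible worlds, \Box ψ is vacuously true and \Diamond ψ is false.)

0

Let φ = (\Box r \land (\Box q \land q)) \land \Diamond \Diamond \Box r. Evaluate φ at each world:
  s0 (successors {s4}): φ is false.
  s1 (successors {s0}): φ is false.
  s2 (successors {s5}): φ is false.
  s3 (successors {s1}): φ is false.
  s4 (successors ∅): φ is false.
  s5 (successors {s0, s1, s5}): φ is false.
For instance, at s1:
  At s1: \Box r \land (\Box q \land q) is false, \Diamond \Diamond \Box r is true, so (\Box r \land (\Box q \land q)) \land \Diamond \Diamond \Box r is false.
    At s1: \Box r is false, \Box q \land q is false, so \Box r \land (\Box q \land q) is false.
      At s1: \Box r requires r at every successor {s0}.
        r fails at s0, so \Box r is false at s1.
      At s1: \Box q is false, q is false, so \Box q \land q is false.
    At s1: \Diamond \Diamond \Box r requires \Diamond \Box r at some successor in {s0}.
      \Diamond \Box r holds at s0, so \Diamond \Diamond \Box r is true at s1.
Satisfying worlds: none.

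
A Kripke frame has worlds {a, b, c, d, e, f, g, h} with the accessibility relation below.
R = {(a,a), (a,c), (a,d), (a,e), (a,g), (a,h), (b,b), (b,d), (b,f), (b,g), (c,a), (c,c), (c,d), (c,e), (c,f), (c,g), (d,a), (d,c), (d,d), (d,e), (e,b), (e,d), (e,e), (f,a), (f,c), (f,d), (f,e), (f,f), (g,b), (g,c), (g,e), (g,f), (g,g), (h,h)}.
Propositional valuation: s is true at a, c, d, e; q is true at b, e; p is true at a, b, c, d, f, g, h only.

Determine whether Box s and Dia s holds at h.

No

Recall that Box ψ holds at a world iff ψ holds at every accessible world, and Dia ψ holds iff ψ holds at some accessible world.
At h: Box s is false, Dia s is false, so Box s and Dia s is false.
  At h: Box s requires s at every successor {h}.
    s fails at h, so Box s is false at h.
  At h: Dia s requires s at some successor in {h}.
    At h: s is false.
  So Dia s is false at h.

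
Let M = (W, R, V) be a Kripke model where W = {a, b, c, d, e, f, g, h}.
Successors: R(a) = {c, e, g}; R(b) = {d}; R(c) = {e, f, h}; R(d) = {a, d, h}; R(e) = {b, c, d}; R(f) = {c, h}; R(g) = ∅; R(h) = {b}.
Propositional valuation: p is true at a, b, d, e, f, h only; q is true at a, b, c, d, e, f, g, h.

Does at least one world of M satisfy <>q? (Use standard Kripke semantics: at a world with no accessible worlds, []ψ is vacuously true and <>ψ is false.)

Let φ = <>q. Evaluate φ at each world:
  a (successors {c, e, g}): φ is true.
  b (successors {d}): φ is true.
  c (successors {e, f, h}): φ is true.
  d (successors {a, d, h}): φ is true.
  e (successors {b, c, d}): φ is true.
  f (successors {c, h}): φ is true.
  g (successors ∅): φ is false.
  h (successors {b}): φ is true.
Detail at a (witness):
  At a: <>q requires q at some successor in {c, e, g}.
    q holds at c, so <>q is true at a.

Yes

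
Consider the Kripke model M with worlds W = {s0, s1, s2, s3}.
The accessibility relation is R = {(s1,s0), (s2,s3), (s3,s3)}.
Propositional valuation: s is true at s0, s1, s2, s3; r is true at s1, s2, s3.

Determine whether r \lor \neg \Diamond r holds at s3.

At s3: r is true, \neg \Diamond r is false, so r \lor \neg \Diamond r is true.
  At s3: \Diamond r is true, so \neg \Diamond r is false.
    At s3: \Diamond r requires r at some successor in {s3}.
      r holds at s3, so \Diamond r is true at s3.

Yes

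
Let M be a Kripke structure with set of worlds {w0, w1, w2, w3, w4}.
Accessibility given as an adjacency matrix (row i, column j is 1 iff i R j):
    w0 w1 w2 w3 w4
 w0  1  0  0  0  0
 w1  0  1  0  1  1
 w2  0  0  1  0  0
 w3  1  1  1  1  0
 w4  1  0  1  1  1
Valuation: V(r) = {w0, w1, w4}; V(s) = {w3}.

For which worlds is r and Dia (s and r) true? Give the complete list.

Let φ = r and Dia (s and r). Evaluate φ at each world:
  w0 (successors {w0}): φ is false.
  w1 (successors {w1, w3, w4}): φ is false.
  w2 (successors {w2}): φ is false.
  w3 (successors {w0, w1, w2, w3}): φ is false.
  w4 (successors {w0, w2, w3, w4}): φ is false.
For instance, at w3:
  At w3: r is false, Dia (s and r) is false, so r and Dia (s and r) is false.
    At w3: Dia (s and r) requires s and r at some successor in {w0, w1, w2, w3}.
      At w0: s and r is false.
      At w1: s and r is false.
      At w2: s and r is false.
      At w3: s and r is false.
    So Dia (s and r) is false at w3.
Satisfying worlds: none.

none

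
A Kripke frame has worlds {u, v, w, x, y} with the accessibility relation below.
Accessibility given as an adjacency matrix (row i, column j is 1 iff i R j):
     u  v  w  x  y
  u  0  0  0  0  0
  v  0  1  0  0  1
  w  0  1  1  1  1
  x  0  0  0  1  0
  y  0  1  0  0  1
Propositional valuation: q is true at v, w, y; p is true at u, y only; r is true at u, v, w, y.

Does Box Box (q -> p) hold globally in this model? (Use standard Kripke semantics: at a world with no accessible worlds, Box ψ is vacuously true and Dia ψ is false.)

No

Let φ = Box Box (q -> p). Evaluate φ at each world:
  u (successors ∅): φ is true.
  v (successors {v, y}): φ is false.
  w (successors {v, w, x, y}): φ is false.
  x (successors {x}): φ is true.
  y (successors {v, y}): φ is false.
Detail at v (counterexample):
  At v: Box Box (q -> p) requires Box (q -> p) at every successor {v, y}.
    Box (q -> p) fails at v, so Box Box (q -> p) is false at v.
      At v: Box (q -> p) requires q -> p at every successor {v, y}.
        q -> p fails at v, so Box (q -> p) is false at v.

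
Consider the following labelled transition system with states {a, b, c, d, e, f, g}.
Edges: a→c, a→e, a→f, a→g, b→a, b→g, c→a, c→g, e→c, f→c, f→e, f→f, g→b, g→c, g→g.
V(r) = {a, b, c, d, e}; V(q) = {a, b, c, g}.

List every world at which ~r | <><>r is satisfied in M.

Let φ = ~r | <><>r. Evaluate φ at each world:
  a (successors {c, e, f, g}): φ is true.
  b (successors {a, g}): φ is true.
  c (successors {a, g}): φ is true.
  d (successors ∅): φ is false.
  e (successors {c}): φ is true.
  f (successors {c, e, f}): φ is true.
  g (successors {b, c, g}): φ is true.
For instance, at b:
  At b: ~r is false, <><>r is true, so ~r | <><>r is true.
    At b: <><>r requires <>r at some successor in {a, g}.
      <>r holds at a, so <><>r is true at b.
Satisfying worlds: {a, b, c, e, f, g}

a, b, c, e, f, g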